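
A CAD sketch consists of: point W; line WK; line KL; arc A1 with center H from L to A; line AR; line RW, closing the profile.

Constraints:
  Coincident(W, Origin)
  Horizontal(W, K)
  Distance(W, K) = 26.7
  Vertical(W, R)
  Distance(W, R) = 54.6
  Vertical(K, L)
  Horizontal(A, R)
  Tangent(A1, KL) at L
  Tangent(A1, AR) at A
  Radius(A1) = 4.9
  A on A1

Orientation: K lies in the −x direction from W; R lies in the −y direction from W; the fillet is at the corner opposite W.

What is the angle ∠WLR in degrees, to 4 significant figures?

72.15°

W is at the origin; W and K share the same y with |WK| = 26.7 and K on the −x side, so K = (-26.70, 0.000). WR is vertical with |WR| = 54.6 and R on the −y side, so R = (0.000, -54.60). The virtual corner opposite W is at (-26.70, -54.60). Tangency of A1 to KL means the radius HL is perpendicular to KL and the tangent condition forces HA to be normal to AR, with radius 4.9, so the center H sits 4.9 in from both sides at H = (-21.80, -49.70). That places the tangent points at L = (-26.70, -49.70) on KL and A = (-21.80, -54.60) on AR. Then cos ∠WLR = LW·LR / (|LW||LR|), giving 72.15°.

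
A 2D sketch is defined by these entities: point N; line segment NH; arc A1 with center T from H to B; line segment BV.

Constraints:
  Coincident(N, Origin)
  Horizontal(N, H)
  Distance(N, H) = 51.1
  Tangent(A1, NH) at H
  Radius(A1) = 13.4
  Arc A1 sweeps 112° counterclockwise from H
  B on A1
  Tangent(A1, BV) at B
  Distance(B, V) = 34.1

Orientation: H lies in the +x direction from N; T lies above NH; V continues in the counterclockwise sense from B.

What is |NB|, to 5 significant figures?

66.141

N is at the origin; N and H share the same y with |NH| = 51.1 and H on the +x side, so H = (51.100, 0.0000). Tangency of A1 to NH means the radius TH is perpendicular to NH, so T = H + (0, 13.4) = (51.100, 13.400). On A1, H sits at bearing -90° from T; a 112° counterclockwise sweep puts B at bearing 22°, so B = T + 13.4·(cos 22°, sin 22°) = (63.524, 18.420). Then |NB| = |B − N| = 66.141.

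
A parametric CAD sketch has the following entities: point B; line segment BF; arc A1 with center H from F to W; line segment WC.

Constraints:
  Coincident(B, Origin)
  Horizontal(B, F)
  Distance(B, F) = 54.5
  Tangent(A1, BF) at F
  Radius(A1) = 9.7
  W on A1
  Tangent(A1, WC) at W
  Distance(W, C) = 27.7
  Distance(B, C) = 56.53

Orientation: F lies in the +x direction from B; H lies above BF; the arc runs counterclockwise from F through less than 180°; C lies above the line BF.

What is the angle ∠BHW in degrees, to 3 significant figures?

148°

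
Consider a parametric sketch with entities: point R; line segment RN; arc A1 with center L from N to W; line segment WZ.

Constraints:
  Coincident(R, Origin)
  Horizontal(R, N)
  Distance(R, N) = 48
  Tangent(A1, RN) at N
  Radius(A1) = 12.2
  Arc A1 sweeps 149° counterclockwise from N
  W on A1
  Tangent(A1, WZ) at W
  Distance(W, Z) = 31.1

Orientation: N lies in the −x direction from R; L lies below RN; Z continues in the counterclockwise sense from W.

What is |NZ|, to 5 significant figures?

43.714

On A1, N sits at bearing 90° from L; a 149° counterclockwise sweep puts W at bearing 239°, so W = L + 12.2·(cos 239°, sin 239°) = (-54.283, -22.657). A1 meets WZ tangentially, so LW is at right angles to WZ, so WZ runs along (−sin 239°, cos 239°); with |WZ| = 31.1, Z = (-27.626, -38.675). Then |NZ| = |Z − N| = 43.714.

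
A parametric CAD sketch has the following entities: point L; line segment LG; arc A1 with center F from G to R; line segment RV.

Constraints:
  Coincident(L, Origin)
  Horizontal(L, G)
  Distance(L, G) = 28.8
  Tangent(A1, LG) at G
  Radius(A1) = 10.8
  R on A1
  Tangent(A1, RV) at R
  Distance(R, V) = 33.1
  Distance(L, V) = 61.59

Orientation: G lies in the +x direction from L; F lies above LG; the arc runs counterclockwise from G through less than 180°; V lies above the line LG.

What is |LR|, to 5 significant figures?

40.349

Checks: |FG| = 10.80 ✓; |FR| = 10.80 ✓; ∠(FR, RV) = 90.00° ✓; |RV| = 33.10 ✓; |LV| = 61.59 ✓.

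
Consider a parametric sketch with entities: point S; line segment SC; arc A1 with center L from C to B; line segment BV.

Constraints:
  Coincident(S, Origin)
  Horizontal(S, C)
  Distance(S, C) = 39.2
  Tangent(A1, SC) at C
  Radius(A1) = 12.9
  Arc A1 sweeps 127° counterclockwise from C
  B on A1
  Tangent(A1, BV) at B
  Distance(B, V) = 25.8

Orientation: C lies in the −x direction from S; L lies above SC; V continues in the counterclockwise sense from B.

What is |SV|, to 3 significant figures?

60.6

S is at the origin; SC is horizontal with |SC| = 39.2 and C on the −x side, so C = (-39.2, 0.00). Since A1 is tangent to SC there, LC ⟂ SC, so L = C + (0, 12.9) = (-39.2, 12.9). On A1, C sits at bearing -90° from L; a 127° counterclockwise sweep puts B at bearing 37°, so B = L + 12.9·(cos 37°, sin 37°) = (-28.9, 20.7). Tangency of A1 to BV means the radius LB is perpendicular to BV, so BV runs along (−sin 37°, cos 37°); with |BV| = 25.8, V = (-44.4, 41.3). Then |SV| = |V − S| = 60.6.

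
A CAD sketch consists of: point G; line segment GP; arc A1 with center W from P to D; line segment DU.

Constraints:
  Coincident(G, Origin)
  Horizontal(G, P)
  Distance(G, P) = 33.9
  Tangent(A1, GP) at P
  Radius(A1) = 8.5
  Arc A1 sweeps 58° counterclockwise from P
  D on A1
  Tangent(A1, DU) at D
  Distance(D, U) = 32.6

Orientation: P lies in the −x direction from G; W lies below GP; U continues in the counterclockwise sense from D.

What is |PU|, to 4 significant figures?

40.01

On A1, P sits at bearing 90° from W; a 58° counterclockwise sweep puts D at bearing 148°, so D = W + 8.5·(cos 148°, sin 148°) = (-41.11, -3.996). Since A1 is tangent to DU there, WD ⟂ DU, so DU runs along (−sin 148°, cos 148°); with |DU| = 32.6, U = (-58.38, -31.64). Then |PU| = |U − P| = 40.01.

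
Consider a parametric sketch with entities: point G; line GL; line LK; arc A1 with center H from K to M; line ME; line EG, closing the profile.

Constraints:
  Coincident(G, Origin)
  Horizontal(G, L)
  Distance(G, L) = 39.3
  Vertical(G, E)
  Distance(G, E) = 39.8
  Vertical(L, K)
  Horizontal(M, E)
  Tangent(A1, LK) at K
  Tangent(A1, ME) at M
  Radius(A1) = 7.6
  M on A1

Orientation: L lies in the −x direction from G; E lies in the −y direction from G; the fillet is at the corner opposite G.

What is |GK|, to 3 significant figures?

50.8

G is at the origin; G and L share the same y with |GL| = 39.3 and L on the −x side, so L = (-39.3, 0.00). GE is vertical with |GE| = 39.8 and E on the −y side, so E = (0.00, -39.8). The virtual corner opposite G is at (-39.3, -39.8). The tangent condition forces HK to be normal to LK and since A1 is tangent to ME there, HM ⟂ ME, with radius 7.6, so the center H sits 7.6 in from both sides at H = (-31.7, -32.2). That places the tangent points at K = (-39.3, -32.2) on LK and M = (-31.7, -39.8) on ME. Then |GK| = |K − G| = 50.8.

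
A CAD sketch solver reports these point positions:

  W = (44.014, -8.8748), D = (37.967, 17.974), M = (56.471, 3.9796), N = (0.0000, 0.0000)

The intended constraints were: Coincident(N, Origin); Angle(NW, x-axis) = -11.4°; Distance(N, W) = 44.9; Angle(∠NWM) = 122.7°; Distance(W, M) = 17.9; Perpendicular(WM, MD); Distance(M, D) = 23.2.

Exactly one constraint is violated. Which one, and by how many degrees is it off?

Perpendicular(WM, MD) — off by 7.00°.

N = (0.00, 0.00) ✓; NW at -11.40° ✓; |NW| = 44.90 ✓; ∠NWM = 122.7° ✓; |WM| = 17.90 ✓; ∠(WM, MD) = 97.00° ✗; |MD| = 23.20 ✓.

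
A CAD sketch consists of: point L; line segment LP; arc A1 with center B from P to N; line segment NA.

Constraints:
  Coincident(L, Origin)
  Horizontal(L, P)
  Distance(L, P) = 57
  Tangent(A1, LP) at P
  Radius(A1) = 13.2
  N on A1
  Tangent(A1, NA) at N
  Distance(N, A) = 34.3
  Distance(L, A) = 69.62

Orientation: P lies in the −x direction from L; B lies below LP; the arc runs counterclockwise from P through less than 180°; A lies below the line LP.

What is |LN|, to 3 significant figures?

71.1

L is at the origin; LP is horizontal with |LP| = 57.0 and P on the −x side, so P = (-57.0, 0.00). Since A1 is tangent to LP there, BP ⟂ LP, so B = P + (0, -13.2) = (-57.0, -13.2). Since BN ⟂ NA (tangency), |BA| = √(13.2² + 34.3²) = 36.8 regardless of where N sits on A1. So A lies on both circle(L, 69.62) and circle(B, 36.8); the below-LP intersection is A = (-49.3, -49.1). N is the foot of the tangent from A: N = (-68.1, -20.4).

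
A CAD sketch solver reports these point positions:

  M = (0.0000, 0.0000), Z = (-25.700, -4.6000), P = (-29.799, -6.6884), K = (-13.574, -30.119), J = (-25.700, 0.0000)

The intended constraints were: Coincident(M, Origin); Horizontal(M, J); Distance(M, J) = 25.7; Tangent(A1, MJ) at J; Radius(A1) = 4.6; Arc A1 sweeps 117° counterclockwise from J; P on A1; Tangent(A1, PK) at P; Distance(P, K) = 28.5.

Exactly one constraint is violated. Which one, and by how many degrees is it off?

Tangent(A1, PK) at P — off by 7.70°.

M = (0.00, 0.00) ✓; M.y = 0.00, J.y = 0.00 ✓; |MJ| = 25.70 ✓; ∠(ZJ, JM) = 90.00° ✓; |ZJ| = 4.600 ✓; bearing(Z→P) − bearing(Z→J) = 117.0° ✓; |ZP| = 4.600 ✓; ∠(ZP, PK) = 82.30° ✗; |PK| = 28.50 ✓.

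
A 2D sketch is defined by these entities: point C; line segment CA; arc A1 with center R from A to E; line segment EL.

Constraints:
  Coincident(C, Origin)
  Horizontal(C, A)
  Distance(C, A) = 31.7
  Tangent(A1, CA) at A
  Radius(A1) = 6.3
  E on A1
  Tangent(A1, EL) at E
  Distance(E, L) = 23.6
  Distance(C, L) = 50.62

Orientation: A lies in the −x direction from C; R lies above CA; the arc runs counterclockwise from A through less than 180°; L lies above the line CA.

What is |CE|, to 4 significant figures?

28.74

Checks: |RE| = 6.300 ✓; ∠(RE, EL) = 90.00° ✓; |EL| = 23.60 ✓; |CL| = 50.62 ✓.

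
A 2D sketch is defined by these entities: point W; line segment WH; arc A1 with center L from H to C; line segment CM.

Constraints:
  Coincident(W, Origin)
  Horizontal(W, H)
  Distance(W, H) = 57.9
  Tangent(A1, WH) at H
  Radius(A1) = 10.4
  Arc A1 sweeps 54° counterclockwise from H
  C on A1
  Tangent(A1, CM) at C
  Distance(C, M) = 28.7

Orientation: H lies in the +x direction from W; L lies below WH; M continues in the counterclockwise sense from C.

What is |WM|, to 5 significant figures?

42.666

On A1, H sits at bearing 90° from L; a 54° counterclockwise sweep puts C at bearing 144°, so C = L + 10.4·(cos 144°, sin 144°) = (49.486, -4.2870). The tangent condition forces LC to be normal to CM, so CM runs along (−sin 144°, cos 144°); with |CM| = 28.7, M = (32.617, -27.506). Then |WM| = |M − W| = 42.666.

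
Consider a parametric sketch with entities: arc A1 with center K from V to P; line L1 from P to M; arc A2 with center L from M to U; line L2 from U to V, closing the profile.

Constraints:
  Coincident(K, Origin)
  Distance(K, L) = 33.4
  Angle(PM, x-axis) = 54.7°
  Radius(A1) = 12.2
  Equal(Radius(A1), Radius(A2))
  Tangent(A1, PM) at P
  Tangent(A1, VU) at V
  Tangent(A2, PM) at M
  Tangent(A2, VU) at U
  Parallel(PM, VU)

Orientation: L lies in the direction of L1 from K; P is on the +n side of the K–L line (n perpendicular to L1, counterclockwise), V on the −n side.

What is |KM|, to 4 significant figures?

35.56

Tangency of A1 to both parallel lines with radius 12.2 puts P and V at K ± 12.2·n: P = (-9.957, 7.050), V = (9.957, -7.050). Equal radii place M and U the same way about L: M = L + 12.2·n = (9.344, 34.31), U = L − 12.2·n = (29.26, 20.21). Then |KM| = |M − K| = 35.56.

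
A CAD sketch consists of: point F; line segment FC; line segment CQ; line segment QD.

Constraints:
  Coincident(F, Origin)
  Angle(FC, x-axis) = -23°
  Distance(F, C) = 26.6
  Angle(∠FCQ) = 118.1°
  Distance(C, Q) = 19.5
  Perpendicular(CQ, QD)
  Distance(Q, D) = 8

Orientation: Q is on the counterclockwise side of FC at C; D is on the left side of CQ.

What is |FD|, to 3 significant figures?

35.6

F is at the origin; FC runs at -23.0° with length 26.6, so C = 26.6·(cos -23.0°, sin -23.0°) = (24.5, -10.4). ∠FCQ = 118.1°, so CQ runs at -23.0° + (180° − 118.1°) = 38.9° from the x-axis; with |CQ| = 19.5, Q = C + 19.5·(cos 38.9°, sin 38.9°) = (39.7, 1.85). The perpendicularity gives QD at right angles to CQ; with |QD| = 8.0 on the left of CQ, D = Q + 8.0·(-0.628, 0.778) = (34.6, 8.08). Then |FD| = |D − F| = 35.6.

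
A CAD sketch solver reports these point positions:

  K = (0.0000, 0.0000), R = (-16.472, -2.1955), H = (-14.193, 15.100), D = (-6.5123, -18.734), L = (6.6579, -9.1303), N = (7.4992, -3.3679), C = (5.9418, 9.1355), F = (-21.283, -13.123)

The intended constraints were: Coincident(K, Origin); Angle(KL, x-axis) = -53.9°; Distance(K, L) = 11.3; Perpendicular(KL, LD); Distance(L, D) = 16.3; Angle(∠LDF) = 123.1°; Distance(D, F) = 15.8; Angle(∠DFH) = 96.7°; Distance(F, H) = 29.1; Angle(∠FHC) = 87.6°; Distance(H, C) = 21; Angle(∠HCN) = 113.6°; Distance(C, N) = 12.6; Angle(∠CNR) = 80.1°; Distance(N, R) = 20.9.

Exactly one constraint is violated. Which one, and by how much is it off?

Distance(N, R) = 20.9 — off by 3.10.

K = (0.00, 0.00) ✓; KL at -53.90° ✓; |KL| = 11.30 ✓; ∠(KL, LD) = 90.00° ✓; |LD| = 16.30 ✓; ∠LDF = 123.1° ✓; |DF| = 15.80 ✓; ∠DFH = 96.70° ✓; |FH| = 29.10 ✓; ∠FHC = 87.60° ✓; |HC| = 21.00 ✓; ∠HCN = 113.6° ✓; |CN| = 12.60 ✓; ∠CNR = 80.10° ✓; |NR| = 24.00 ✗.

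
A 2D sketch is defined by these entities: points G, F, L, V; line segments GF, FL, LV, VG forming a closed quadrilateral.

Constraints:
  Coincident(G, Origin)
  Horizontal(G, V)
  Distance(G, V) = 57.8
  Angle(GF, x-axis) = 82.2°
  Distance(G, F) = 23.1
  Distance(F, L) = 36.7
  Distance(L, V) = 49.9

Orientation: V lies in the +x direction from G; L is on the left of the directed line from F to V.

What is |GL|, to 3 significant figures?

54.9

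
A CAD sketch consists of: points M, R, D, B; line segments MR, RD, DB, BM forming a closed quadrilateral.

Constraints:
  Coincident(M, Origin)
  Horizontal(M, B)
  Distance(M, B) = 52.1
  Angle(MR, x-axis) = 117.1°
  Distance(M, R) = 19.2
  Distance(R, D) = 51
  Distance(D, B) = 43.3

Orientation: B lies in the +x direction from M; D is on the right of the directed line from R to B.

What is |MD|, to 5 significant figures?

31.886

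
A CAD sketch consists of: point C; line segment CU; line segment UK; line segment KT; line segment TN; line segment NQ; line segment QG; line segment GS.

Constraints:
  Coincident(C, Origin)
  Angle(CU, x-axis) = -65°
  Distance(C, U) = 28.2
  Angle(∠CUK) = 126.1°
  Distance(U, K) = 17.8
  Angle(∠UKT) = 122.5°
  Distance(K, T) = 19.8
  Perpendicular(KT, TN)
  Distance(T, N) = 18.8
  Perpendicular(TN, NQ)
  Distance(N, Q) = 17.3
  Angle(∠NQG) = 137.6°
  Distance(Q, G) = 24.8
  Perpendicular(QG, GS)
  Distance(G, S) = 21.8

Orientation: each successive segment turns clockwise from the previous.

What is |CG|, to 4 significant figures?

42.54

C is at the origin; CU runs at -65.0° with length 28.2, so U = (11.92, -25.56). ∠CUK = 126.1° gives UK at -118.9° from the x-axis; with |UK| = 17.8, K = (3.315, -41.14). ∠UKT = 122.5° gives KT at -176.4° from the x-axis; with |KT| = 19.8, T = (-16.45, -42.38). KT is perpendicular to TN, so TN runs at 93.60°; with |TN| = 18.8, N = (-17.63, -23.62). The perpendicularity gives NQ at right angles to TN, so NQ runs at 3.600°; with |NQ| = 17.3, Q = (-0.3601, -22.54). ∠NQG = 137.6° gives QG at -38.80° from the x-axis; with |QG| = 24.8, G = (18.97, -38.07). Then |CG| = |G − C| = 42.54.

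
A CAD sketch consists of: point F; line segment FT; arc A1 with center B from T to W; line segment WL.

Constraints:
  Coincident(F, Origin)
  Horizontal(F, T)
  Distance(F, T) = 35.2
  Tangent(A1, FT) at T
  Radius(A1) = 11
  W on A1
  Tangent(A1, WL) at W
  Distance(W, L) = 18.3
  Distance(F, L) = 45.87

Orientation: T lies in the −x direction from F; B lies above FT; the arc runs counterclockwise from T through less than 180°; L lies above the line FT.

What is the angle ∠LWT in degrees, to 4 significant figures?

122.9°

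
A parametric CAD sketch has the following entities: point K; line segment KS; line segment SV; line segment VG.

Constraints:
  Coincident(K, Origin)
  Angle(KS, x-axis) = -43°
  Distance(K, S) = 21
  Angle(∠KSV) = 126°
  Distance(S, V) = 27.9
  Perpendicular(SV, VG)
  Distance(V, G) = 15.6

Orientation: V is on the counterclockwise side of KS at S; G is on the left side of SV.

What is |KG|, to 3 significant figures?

40.3

K is at the origin; KS runs at -43.0° with length 21.0, so S = 21.0·(cos -43.0°, sin -43.0°) = (15.4, -14.3). ∠KSV = 126.0°, so SV runs at -43.0° + (180° − 126.0°) = 11.0° from the x-axis; with |SV| = 27.9, V = S + 27.9·(cos 11.0°, sin 11.0°) = (42.7, -9.00). The perpendicularity gives VG at right angles to SV; with |VG| = 15.6 on the left of SV, G = V + 15.6·(-0.191, 0.982) = (39.8, 6.31). Then |KG| = |G − K| = 40.3.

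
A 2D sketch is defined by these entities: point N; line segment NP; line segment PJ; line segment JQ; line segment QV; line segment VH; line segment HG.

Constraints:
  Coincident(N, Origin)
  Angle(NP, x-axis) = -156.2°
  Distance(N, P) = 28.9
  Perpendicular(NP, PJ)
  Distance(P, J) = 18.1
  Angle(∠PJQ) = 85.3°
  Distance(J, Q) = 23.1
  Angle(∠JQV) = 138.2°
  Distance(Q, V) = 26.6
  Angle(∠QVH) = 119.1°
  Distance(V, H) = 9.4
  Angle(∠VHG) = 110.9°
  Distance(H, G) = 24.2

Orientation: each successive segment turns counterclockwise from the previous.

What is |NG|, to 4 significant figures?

19.86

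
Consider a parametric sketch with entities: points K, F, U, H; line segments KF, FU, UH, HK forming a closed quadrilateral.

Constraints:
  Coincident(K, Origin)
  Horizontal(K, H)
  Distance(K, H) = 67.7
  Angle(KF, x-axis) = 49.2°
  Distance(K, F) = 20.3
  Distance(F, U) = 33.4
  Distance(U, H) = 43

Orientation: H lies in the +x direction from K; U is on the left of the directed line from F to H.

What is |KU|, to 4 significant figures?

53.23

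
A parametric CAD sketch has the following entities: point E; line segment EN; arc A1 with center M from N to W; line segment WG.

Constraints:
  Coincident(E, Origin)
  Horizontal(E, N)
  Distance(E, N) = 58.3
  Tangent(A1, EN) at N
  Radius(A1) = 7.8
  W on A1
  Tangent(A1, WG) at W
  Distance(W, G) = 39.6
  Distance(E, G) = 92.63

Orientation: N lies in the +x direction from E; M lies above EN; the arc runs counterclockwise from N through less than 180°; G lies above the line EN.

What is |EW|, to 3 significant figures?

65.3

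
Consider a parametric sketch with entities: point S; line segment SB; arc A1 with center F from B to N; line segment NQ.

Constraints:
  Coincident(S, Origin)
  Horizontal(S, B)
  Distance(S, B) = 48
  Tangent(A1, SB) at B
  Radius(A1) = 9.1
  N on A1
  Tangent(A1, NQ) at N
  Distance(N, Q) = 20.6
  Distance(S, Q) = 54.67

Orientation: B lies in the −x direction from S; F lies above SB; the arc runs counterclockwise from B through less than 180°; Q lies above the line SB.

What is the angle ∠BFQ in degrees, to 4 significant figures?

171.7°

Checks: |FN| = 9.100 ✓; ∠(FN, NQ) = 90.00° ✓; |NQ| = 20.60 ✓; |SQ| = 54.67 ✓.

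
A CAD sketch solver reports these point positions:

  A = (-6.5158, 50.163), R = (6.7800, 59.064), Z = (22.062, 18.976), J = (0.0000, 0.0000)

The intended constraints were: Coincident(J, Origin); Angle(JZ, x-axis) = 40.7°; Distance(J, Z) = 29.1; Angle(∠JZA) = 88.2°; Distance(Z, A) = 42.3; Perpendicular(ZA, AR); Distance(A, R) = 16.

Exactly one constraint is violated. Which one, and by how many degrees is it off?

Perpendicular(ZA, AR) — off by 8.70°.

J = (0.00, 0.00) ✓; JZ at 40.70° ✓; |JZ| = 29.10 ✓; ∠JZA = 88.20° ✓; |ZA| = 42.30 ✓; ∠(ZA, AR) = 98.70° ✗; |AR| = 16.00 ✓.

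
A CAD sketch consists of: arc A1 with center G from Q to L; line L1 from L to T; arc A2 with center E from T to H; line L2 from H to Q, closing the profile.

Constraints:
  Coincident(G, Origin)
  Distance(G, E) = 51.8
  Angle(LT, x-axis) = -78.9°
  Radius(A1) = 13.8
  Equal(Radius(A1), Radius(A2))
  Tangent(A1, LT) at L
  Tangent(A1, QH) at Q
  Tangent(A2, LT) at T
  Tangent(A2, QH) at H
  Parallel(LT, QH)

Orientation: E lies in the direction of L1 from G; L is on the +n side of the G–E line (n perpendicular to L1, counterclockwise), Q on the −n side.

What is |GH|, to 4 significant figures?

53.61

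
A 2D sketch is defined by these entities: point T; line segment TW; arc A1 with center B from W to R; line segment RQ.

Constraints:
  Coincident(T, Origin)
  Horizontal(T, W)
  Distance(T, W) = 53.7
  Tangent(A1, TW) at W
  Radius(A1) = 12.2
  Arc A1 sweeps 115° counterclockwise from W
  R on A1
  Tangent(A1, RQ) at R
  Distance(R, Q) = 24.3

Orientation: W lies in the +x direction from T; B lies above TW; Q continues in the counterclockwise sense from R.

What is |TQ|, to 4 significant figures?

67.23

On A1, W sits at bearing -90° from B; a 115° counterclockwise sweep puts R at bearing 25°, so R = B + 12.2·(cos 25°, sin 25°) = (64.76, 17.36). Tangency of A1 to RQ means the radius BR is perpendicular to RQ, so RQ runs along (−sin 25°, cos 25°); with |RQ| = 24.3, Q = (54.49, 39.38). Then |TQ| = |Q − T| = 67.23.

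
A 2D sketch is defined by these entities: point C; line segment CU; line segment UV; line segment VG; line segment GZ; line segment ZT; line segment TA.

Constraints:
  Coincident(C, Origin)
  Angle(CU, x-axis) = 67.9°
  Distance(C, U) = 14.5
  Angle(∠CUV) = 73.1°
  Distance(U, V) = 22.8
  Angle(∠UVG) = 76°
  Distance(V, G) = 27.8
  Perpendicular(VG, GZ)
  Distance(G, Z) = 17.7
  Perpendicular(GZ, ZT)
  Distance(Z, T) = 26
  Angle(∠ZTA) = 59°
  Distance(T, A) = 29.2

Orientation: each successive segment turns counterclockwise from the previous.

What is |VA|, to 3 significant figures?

18.4

C is at the origin; CU runs at 67.9° with length 14.5, so U = (5.46, 13.4). ∠CUV = 73.1° gives UV at 175° from the x-axis; with |UV| = 22.8, V = (-17.3, 15.5). ∠UVG = 76.0° gives VG at -81.2° from the x-axis; with |VG| = 27.8, G = (-13.0, -12.0). The perpendicularity gives GZ at right angles to VG, so GZ runs at 8.80°; with |GZ| = 17.7, Z = (4.49, -9.26). The perpendicularity gives ZT at right angles to GZ, so ZT runs at 98.8°; with |ZT| = 26.0, T = (0.516, 16.4). ∠ZTA = 59.0° gives TA at -140° from the x-axis; with |TA| = 29.2, A = (-21.9, -2.26). Then |VA| = |A − V| = 18.4.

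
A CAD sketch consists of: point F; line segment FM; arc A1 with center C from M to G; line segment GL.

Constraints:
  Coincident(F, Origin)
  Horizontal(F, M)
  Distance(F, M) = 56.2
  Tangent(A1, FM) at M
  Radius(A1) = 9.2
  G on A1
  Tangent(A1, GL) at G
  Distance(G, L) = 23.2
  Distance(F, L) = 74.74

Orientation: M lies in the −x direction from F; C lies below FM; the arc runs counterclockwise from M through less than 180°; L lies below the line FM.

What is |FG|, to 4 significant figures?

65.86

F is at the origin; F and M share the same y with |FM| = 56.2 and M on the −x side, so M = (-56.20, 0.000). The tangent condition forces CM to be normal to FM, so C = M + (0, -9.2) = (-56.20, -9.200). Since CG ⟂ GL (tangency), |CL| = √(9.2² + 23.2²) = 24.96 regardless of where G sits on A1. So L lies on both circle(F, 74.74) and circle(C, 24.96); the below-FM intersection is L = (-67.89, -31.25). G is the foot of the tangent from L: G = (-65.34, -8.189).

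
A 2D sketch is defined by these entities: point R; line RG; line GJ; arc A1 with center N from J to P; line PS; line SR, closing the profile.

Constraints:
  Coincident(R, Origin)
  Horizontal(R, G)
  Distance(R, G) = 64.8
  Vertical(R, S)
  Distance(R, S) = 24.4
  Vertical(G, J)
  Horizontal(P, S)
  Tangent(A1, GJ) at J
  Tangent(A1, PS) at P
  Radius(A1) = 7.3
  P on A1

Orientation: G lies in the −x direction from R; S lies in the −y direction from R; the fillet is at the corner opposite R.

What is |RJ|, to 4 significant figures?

67.02

The virtual corner opposite R is at (-64.80, -24.40). A1 meets GJ tangentially, so NJ is at right angles to GJ and tangency of A1 to PS means the radius NP is perpendicular to PS, with radius 7.3, so the center N sits 7.3 in from both sides at N = (-57.50, -17.10). That places the tangent points at J = (-64.80, -17.10) on GJ and P = (-57.50, -24.40) on PS. Then |RJ| = |J − R| = 67.02.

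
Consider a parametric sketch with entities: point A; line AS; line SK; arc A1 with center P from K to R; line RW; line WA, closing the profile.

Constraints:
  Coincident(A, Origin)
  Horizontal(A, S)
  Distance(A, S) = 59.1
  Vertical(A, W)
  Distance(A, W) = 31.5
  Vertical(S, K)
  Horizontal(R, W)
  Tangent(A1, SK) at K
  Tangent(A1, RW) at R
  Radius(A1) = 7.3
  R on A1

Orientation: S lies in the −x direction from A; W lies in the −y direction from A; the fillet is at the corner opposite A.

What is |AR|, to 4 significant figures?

60.63

The virtual corner opposite A is at (-59.10, -31.50). A1 meets SK tangentially, so PK is at right angles to SK and since A1 is tangent to RW there, PR ⟂ RW, with radius 7.3, so the center P sits 7.3 in from both sides at P = (-51.80, -24.20). That places the tangent points at K = (-59.10, -24.20) on SK and R = (-51.80, -31.50) on RW. Then |AR| = |R − A| = 60.63.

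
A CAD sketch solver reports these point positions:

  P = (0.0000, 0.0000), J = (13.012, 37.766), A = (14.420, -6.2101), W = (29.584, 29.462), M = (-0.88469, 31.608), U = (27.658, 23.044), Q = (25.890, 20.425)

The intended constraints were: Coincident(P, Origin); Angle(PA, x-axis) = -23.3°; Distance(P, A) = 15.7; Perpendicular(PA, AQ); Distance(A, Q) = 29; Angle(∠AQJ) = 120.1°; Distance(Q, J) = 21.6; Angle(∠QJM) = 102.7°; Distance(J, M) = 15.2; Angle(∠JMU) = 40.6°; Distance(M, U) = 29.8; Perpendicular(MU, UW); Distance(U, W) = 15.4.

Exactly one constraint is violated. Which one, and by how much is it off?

Distance(U, W) = 15.4 — off by 8.70.

P = (0.00, 0.00) ✓; PA at -23.30° ✓; |PA| = 15.70 ✓; ∠(PA, AQ) = 90.00° ✓; |AQ| = 29.00 ✓; ∠AQJ = 120.1° ✓; |QJ| = 21.60 ✓; ∠QJM = 102.7° ✓; |JM| = 15.20 ✓; ∠JMU = 40.60° ✓; |MU| = 29.80 ✓; ∠(MU, UW) = 90.00° ✓; |UW| = 6.701 ✗.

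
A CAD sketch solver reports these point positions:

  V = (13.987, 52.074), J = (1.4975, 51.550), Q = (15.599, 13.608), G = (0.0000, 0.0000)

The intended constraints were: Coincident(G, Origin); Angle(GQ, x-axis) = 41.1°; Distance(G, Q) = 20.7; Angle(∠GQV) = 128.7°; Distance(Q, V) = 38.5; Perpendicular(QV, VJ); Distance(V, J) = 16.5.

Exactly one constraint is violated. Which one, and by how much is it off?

Distance(V, J) = 16.5 — off by 4.00.

G = (0.00, 0.00) ✓; GQ at 41.10° ✓; |GQ| = 20.70 ✓; ∠GQV = 128.7° ✓; |QV| = 38.50 ✓; ∠(QV, VJ) = 90.00° ✓; |VJ| = 12.50 ✗.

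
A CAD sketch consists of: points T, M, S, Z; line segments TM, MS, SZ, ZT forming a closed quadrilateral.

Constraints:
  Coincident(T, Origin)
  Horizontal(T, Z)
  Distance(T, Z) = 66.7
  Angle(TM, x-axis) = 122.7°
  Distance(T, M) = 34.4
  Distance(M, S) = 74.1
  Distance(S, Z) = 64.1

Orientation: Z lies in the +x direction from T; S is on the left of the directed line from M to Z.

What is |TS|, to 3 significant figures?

77.9

Checks: |MS| = 74.10 ✓; |SZ| = 64.10 ✓.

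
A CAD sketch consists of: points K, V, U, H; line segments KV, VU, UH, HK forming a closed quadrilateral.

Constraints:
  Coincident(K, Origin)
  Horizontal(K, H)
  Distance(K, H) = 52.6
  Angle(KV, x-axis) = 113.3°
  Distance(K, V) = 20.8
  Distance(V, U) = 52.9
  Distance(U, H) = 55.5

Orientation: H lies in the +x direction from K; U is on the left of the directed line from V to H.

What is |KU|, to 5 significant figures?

61.695

K is at the origin; K and H share the same y with |KH| = 52.6 and H in +x, so H = (52.6, 0). KV runs at 113.3° with |KV| = 20.8, so V = (-8.2273, 19.104). U is determined by |VU| = 52.9 and |UH| = 55.5 together: it lies at the intersection of circle(V, 52.9) and circle(H, 55.5). With |VH| = 63.757, the foot of the radical line on VH is 29.668 from V and the perpendicular offset is √(52.9² − 29.668²) = 43.797. Taking the left-of-VH solution: U = (33.201, 51.999).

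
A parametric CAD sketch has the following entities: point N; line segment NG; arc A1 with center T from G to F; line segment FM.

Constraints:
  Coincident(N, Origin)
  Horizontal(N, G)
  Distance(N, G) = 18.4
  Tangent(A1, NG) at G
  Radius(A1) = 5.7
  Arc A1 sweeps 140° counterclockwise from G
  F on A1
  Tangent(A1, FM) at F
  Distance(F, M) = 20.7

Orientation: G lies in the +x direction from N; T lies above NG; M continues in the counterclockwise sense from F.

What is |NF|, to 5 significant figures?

24.252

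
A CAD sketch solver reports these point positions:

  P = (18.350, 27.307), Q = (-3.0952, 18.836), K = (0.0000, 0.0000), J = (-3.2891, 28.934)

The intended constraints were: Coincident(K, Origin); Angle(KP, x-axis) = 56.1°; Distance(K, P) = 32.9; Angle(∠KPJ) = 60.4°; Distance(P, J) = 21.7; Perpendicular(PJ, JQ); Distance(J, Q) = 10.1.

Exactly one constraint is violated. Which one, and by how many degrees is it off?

Perpendicular(PJ, JQ) — off by 5.40°.

K = (0.00, 0.00) ✓; KP at 56.10° ✓; |KP| = 32.90 ✓; ∠KPJ = 60.40° ✓; |PJ| = 21.70 ✓; ∠(PJ, JQ) = 95.40° ✗; |JQ| = 10.10 ✓.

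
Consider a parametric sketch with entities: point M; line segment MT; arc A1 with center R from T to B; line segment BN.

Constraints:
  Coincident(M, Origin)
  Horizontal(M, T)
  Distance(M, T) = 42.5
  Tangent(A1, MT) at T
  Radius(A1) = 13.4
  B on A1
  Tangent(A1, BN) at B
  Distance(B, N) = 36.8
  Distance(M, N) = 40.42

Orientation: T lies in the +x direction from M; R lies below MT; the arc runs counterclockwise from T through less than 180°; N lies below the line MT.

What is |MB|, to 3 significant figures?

31.6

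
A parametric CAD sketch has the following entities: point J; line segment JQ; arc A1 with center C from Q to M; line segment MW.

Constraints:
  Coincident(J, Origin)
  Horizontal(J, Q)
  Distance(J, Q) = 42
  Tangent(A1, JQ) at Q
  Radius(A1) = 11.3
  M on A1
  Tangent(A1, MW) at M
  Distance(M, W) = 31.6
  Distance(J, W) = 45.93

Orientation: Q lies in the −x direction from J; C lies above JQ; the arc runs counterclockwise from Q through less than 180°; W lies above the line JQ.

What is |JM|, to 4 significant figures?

32.20

Checks: |CM| = 11.30 ✓; ∠(CM, MW) = 90.00° ✓; |MW| = 31.60 ✓; |JW| = 45.93 ✓.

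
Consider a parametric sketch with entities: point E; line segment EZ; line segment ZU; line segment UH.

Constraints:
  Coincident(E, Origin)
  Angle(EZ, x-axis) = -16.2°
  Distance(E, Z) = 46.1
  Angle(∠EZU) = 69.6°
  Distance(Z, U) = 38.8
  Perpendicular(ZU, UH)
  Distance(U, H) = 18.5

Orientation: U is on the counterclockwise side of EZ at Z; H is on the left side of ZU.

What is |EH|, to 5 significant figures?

33.574

∠EZU = 69.6°, so ZU runs at -16.2° + (180° − 69.6°) = 94.200° from the x-axis; with |ZU| = 38.8, U = Z + 38.8·(cos 94.200°, sin 94.200°) = (41.428, 25.834). ZU is perpendicular to UH; with |UH| = 18.5 on the left of ZU, H = U + 18.5·(-0.99731, -0.073238) = (22.978, 24.479). Then |EH| = |H − E| = 33.574.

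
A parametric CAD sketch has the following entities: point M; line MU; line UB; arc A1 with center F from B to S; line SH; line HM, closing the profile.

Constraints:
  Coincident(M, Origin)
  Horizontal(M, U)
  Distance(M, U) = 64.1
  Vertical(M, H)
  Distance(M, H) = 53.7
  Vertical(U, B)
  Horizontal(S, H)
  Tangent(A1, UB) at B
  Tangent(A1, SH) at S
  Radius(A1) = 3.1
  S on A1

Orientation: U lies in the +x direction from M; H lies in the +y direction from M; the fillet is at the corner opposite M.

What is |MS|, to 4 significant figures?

81.27

M is at the origin; M and U share the same y with |MU| = 64.1 and U on the +x side, so U = (64.10, 0.000). M and H share the same x with |MH| = 53.7 and H on the +y side, so H = (0.000, 53.70). The virtual corner opposite M is at (64.10, 53.70). Since A1 is tangent to UB there, FB ⟂ UB and A1 meets SH tangentially, so FS is at right angles to SH, with radius 3.1, so the center F sits 3.1 in from both sides at F = (61.00, 50.60). That places the tangent points at B = (64.10, 50.60) on UB and S = (61.00, 53.70) on SH. Then |MS| = |S − M| = 81.27.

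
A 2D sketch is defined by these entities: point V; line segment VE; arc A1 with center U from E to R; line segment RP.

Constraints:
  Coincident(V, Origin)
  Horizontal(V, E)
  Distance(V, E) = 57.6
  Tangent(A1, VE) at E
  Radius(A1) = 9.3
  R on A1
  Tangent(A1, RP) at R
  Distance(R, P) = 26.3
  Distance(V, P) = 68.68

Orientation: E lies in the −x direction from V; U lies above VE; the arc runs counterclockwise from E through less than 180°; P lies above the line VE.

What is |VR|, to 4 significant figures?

50.41

Checks: |UE| = 9.300 ✓; |UR| = 9.300 ✓; ∠(UR, RP) = 90.00° ✓; |RP| = 26.30 ✓; |VP| = 68.68 ✓.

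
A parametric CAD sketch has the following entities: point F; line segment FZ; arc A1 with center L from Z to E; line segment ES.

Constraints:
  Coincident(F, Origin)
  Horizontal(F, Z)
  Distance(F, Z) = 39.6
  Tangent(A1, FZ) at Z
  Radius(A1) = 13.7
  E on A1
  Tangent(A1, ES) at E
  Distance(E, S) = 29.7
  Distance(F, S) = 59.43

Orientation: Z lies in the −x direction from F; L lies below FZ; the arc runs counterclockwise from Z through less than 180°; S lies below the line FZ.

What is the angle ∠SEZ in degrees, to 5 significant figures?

120.54°

Checks: |LE| = 13.70 ✓; ∠(LE, ES) = 90.00° ✓; |ES| = 29.70 ✓; |FS| = 59.43 ✓.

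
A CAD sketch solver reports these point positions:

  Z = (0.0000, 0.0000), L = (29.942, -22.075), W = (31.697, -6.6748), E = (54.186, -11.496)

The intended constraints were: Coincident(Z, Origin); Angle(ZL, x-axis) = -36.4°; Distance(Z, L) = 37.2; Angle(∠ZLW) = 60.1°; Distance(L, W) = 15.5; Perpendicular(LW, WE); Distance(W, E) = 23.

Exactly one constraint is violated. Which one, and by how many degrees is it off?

Perpendicular(LW, WE) — off by 5.60°.

Z = (0.00, 0.00) ✓; ZL at -36.40° ✓; |ZL| = 37.20 ✓; ∠ZLW = 60.10° ✓; |LW| = 15.50 ✓; ∠(LW, WE) = 95.60° ✗; |WE| = 23.00 ✓.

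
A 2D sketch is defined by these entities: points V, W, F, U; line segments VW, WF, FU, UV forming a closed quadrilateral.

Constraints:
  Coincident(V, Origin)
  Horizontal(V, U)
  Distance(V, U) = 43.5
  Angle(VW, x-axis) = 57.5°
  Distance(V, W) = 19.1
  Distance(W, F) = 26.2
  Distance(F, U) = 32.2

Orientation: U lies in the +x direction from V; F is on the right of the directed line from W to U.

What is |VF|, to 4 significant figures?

16.28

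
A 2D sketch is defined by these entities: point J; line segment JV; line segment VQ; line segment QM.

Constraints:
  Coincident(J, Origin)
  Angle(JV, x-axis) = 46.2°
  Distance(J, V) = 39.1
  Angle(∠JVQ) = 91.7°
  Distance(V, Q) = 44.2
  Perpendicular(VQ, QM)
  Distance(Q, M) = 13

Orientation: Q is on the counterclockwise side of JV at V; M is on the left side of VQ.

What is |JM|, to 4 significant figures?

52.32

J is at the origin; JV runs at 46.2° with length 39.1, so V = 39.1·(cos 46.2°, sin 46.2°) = (27.06, 28.22). ∠JVQ = 91.7°, so VQ runs at 46.2° + (180° − 91.7°) = 134.5° from the x-axis; with |VQ| = 44.2, Q = V + 44.2·(cos 134.5°, sin 134.5°) = (-3.917, 59.75). VQ ⟂ QM; with |QM| = 13.0 on the left of VQ, M = Q + 13.0·(-0.7133, -0.7009) = (-13.19, 50.63). Then |JM| = |M − J| = 52.32.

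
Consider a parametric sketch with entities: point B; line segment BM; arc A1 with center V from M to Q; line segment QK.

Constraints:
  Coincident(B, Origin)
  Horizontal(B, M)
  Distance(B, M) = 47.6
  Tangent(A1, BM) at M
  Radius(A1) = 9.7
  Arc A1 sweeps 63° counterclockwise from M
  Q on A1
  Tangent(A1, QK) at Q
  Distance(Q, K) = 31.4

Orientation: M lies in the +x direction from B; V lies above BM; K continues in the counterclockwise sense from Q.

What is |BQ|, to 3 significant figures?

56.5

B is at the origin; B and M share the same y with |BM| = 47.6 and M on the +x side, so M = (47.6, 0.00). A1 meets BM tangentially, so VM is at right angles to BM, so V = M + (0, 9.7) = (47.6, 9.70). On A1, M sits at bearing -90° from V; a 63° counterclockwise sweep puts Q at bearing -27°, so Q = V + 9.7·(cos -27°, sin -27°) = (56.2, 5.30). Then |BQ| = |Q − B| = 56.5.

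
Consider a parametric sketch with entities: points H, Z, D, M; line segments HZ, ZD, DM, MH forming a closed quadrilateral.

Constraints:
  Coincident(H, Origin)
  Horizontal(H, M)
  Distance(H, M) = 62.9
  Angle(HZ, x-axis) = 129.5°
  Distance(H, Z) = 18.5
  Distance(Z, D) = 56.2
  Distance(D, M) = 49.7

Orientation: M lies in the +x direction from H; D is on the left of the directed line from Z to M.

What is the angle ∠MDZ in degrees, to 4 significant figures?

91.54°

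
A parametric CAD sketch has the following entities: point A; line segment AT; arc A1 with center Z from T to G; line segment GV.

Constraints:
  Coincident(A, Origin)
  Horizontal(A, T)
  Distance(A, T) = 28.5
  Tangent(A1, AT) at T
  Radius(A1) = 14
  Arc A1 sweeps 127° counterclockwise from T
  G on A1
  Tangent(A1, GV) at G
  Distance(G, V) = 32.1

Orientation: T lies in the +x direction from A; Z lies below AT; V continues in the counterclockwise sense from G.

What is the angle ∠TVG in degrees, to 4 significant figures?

27.39°

On A1, T sits at bearing 90° from Z; a 127° counterclockwise sweep puts G at bearing 217°, so G = Z + 14.0·(cos 217°, sin 217°) = (17.32, -22.43). Since A1 is tangent to GV there, ZG ⟂ GV, so GV runs along (−sin 217°, cos 217°); with |GV| = 32.1, V = (36.64, -48.06). Then cos ∠TVG = VT·VG / (|VT||VG|), giving 27.39°.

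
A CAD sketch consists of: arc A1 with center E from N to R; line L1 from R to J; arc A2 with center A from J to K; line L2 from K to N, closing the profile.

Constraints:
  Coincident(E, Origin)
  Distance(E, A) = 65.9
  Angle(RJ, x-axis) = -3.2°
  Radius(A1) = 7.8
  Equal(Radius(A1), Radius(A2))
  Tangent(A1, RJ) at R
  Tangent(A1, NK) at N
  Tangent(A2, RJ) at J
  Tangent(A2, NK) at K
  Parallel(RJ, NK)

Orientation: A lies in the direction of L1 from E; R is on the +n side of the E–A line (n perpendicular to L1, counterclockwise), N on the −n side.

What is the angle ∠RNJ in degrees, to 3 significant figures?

76.7°

The slot axis is L1's direction at -3.2°, so u = (cos -3.2°, sin -3.2°) = (0.998, -0.0558) and n = (−sin -3.2°, cos -3.2°) = (0.0558, 0.998). E is at the origin and A lies 65.9 along u from E, so A = 65.9·u = (65.8, -3.68). Tangency of A1 to both parallel lines with radius 7.8 puts R and N at E ± 7.8·n: R = (0.435, 7.79), N = (-0.435, -7.79). Equal radii place J and K the same way about A: J = A + 7.8·n = (66.2, 4.11), K = A − 7.8·n = (65.4, -11.5). Then cos ∠RNJ = NR·NJ / (|NR||NJ|), giving 76.7°.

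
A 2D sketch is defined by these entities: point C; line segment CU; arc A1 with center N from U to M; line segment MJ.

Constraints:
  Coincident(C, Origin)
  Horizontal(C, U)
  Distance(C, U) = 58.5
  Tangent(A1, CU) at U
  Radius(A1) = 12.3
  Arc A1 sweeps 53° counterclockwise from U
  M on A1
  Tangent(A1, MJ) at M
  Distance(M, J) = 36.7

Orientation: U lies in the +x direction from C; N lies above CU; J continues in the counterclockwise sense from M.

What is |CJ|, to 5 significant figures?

96.665

C is at the origin; CU is horizontal with |CU| = 58.5 and U on the +x side, so U = (58.500, 0.0000). A1 meets CU tangentially, so NU is at right angles to CU, so N = U + (0, 12.3) = (58.500, 12.300). On A1, U sits at bearing -90° from N; a 53° counterclockwise sweep puts M at bearing -37°, so M = N + 12.3·(cos -37°, sin -37°) = (68.323, 4.8977). Tangency of A1 to MJ means the radius NM is perpendicular to MJ, so MJ runs along (−sin -37°, cos -37°); with |MJ| = 36.7, J = (90.410, 34.208). Then |CJ| = |J − C| = 96.665.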